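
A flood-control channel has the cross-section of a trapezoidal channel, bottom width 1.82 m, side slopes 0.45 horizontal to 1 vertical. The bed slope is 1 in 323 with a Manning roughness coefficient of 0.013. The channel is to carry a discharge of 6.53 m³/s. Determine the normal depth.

Manning's equation rearranged: A R^(2/3) = nQ / (1·√S) = 0.013 × 6.53 / (√0.003096) = 1.526.
Try y = 0.77 m: A R^(2/3) = 1.016 — short.
Try y = 0.989 m: A R^(2/3) = 1.525 — ≈ 1.526.

y_n = 0.989 m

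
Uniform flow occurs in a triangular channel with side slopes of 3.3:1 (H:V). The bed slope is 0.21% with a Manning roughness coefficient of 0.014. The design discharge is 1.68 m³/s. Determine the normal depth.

Manning's equation rearranged: A R^(2/3) = nQ / (1·√S) = 0.014 × 1.68 / (√0.0021) = 0.5132.
At y = 0.495 m: A R^(2/3) = 0.3095 — low.
At y = 0.598 m: A R^(2/3) = 0.5124 — matches.

y_n = 0.598 m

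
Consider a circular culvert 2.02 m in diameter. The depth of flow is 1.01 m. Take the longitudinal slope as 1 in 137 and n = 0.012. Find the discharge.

For a circular section of diameter D = 2.02 m at depth y = 1.01 m, the central angle is θ = 2 arccos(1 − 2y/D) = 3.142 rad. Then A = (D²/8)(θ − sin θ) = 1.602 m² and P = Dθ/2 = 3.173 m.
Hydraulic radius R = A/P = 1.602/3.173 = 0.505 m.
Manning's equation: Q = (1/n) A R^(2/3) S^(1/2) = (1/0.012) × 1.602 × 0.505^(2/3) × 0.007299^(1/2) = 7.23 m³/s.

Q = 7.23 m³/s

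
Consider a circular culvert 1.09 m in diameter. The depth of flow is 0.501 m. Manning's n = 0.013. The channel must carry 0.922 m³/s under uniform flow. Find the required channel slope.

For a circular section of diameter D = 1.09 m at depth y = 0.501 m, the central angle is θ = 2 arccos(1 − 2y/D) = 2.98 rad. Then A = (D²/8)(θ − sin θ) = 0.4187 m² and P = Dθ/2 = 1.624 m.
Hydraulic radius R = A/P = 0.4187/1.624 = 0.2578 m.
From Manning's equation, S = [nQ / (1 A R^(2/3))]² = [0.013 × 0.922 / (1 × 0.4187 × 0.2578^(2/3))]² = 0.005.

S = 0.005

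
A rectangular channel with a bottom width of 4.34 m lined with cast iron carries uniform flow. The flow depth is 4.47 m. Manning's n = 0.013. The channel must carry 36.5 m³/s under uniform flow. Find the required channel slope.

S = 0.000361

Flow area A = b·y = 4.34 × 4.47 = 19.4 m². Wetted perimeter P = b + 2y = 4.34 + 2×4.47 = 13.28 m.
Hydraulic radius R = A/P = 19.4/13.28 = 1.461 m.
From Manning's equation, S = [nQ / (1 A R^(2/3))]² = [0.013 × 36.5 / (1 × 19.4 × 1.461^(2/3))]² = 0.000361.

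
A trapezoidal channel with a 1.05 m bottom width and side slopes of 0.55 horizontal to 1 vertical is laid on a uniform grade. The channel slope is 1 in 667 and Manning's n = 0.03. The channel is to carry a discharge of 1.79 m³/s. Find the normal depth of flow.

Manning's equation rearranged: A R^(2/3) = nQ / (1·√S) = 0.03 × 1.79 / (√0.001499) = 1.387.
At y = 1.48 m: A R^(2/3) = 2.012 — high.
At y = 1.04 m: A R^(2/3) = 1.052 — low.
At y = 1.21 m: A R^(2/3) = 1.384 — ≈ 1.387.

y_n = 1.21 m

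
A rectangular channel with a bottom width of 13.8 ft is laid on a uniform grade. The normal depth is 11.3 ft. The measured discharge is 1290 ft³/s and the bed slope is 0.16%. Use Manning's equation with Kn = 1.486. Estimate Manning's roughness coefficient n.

n = 0.019

Flow area A = b·y = 13.8 × 11.3 = 155.9 ft². Wetted perimeter P = b + 2y = 13.8 + 2×11.3 = 36.4 ft.
Hydraulic radius R = A/P = 155.9/36.4 = 4.284 ft.
Rearranging Manning's equation: n = (1.486/Q) A R^(2/3) S^(1/2) = (1.486/1290) × 155.9 × 4.284^(2/3) × √0.0016 = 0.019.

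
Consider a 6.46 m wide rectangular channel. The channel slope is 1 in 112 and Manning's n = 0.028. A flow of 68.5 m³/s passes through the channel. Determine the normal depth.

Manning's equation rearranged: A R^(2/3) = nQ / (1·√S) = 0.028 × 68.5 / (√0.008929) = 20.3.
Trying y = 2.18 m: A R^(2/3) = 16.79 — low.
Trying y = 2.5 m: A R^(2/3) = 20.3 — ≈ 20.3.

y_n = 2.5 m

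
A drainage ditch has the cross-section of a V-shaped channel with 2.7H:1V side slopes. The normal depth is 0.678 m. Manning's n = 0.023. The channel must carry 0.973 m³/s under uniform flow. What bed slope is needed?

S = 0.0015

For a triangular section with side slope z = 2.7: A = zy² = 2.7×0.678² = 1.241 m²; P = 2y√(1+z²) = 2×0.678×2.879 = 3.904 m.
Hydraulic radius R = A/P = 1.241/3.904 = 0.3179 m.
From Manning's equation, S = [nQ / (1 A R^(2/3))]² = [0.023 × 0.973 / (1 × 1.241 × 0.3179^(2/3))]² = 0.0015.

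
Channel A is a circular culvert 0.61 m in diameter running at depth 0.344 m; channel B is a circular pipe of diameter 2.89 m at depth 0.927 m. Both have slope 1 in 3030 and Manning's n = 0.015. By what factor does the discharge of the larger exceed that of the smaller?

Channel A: For a circular section of diameter D = 0.61 m at depth y = 0.344 m, the central angle is θ = 2 arccos(1 − 2y/D) = 3.398 rad. Then A = (D²/8)(θ − sin θ) = 0.1698 m² and P = Dθ/2 = 1.036 m. Hydraulic radius R = A/P = 0.1698/1.036 = 0.1639 m. Q_A = (1/0.015)·0.1698·0.1639^(2/3)·√0.00033 = 0.0616 m³/s.
Channel B: For a circular section of diameter D = 2.89 m at depth y = 0.927 m, the central angle is θ = 2 arccos(1 − 2y/D) = 2.408 rad. Then A = (D²/8)(θ − sin θ) = 1.816 m² and P = Dθ/2 = 3.48 m. Hydraulic radius R = A/P = 1.816/3.48 = 0.5217 m. Q_B = (1/0.015)·1.816·0.5217^(2/3)·√0.00033 = 1.425 m³/s.
The larger discharge is 1.425 m³/s and the smaller is 0.0616 m³/s; the ratio is 23.1.

23.1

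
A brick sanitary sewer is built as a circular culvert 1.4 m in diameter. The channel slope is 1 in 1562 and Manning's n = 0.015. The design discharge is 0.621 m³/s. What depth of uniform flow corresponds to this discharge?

y_n = 0.685 m

Manning's equation rearranged: A R^(2/3) = nQ / (1·√S) = 0.015 × 0.621 / (√0.0006402) = 0.3681.
Trying y = 0.582 m: A R^(2/3) = 0.2763 — too small.
Trying y = 0.853 m: A R^(2/3) = 0.5258 — too large.
Trying y = 0.685 m: A R^(2/3) = 0.3684 — close enough.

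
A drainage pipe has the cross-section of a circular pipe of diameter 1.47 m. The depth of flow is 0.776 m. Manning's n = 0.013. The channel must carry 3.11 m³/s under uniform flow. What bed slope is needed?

For a circular section of diameter D = 1.47 m at depth y = 0.776 m, the central angle is θ = 2 arccos(1 − 2y/D) = 3.253 rad. Then A = (D²/8)(θ − sin θ) = 0.9088 m² and P = Dθ/2 = 2.391 m.
Hydraulic radius R = A/P = 0.9088/2.391 = 0.3801 m.
From Manning's equation, S = [nQ / (1 A R^(2/3))]² = [0.013 × 3.11 / (1 × 0.9088 × 0.3801^(2/3))]² = 0.00719.

S = 0.00719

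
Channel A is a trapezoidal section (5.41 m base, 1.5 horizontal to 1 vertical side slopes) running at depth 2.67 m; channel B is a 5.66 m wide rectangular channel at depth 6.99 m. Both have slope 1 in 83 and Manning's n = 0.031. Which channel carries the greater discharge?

Channel A: With bottom width b = 5.41 m and side slope z = 1.5: A = (b + zy)y = (5.41 + 1.5×2.67)×2.67 = 25.14 m²; P = b + 2y√(1+z²) = 5.41 + 2×2.67×1.803 = 15.04 m. Hydraulic radius R = A/P = 25.14/15.04 = 1.672 m. Q_A = (1/0.031)·25.14·1.672^(2/3)·√0.01205 = 125.4 m³/s.
Channel B: Flow area A = b·y = 5.66 × 6.99 = 39.56 m². Wetted perimeter P = b + 2y = 5.66 + 2×6.99 = 19.64 m. Hydraulic radius R = A/P = 39.56/19.64 = 2.014 m. Q_B = (1/0.031)·39.56·2.014^(2/3)·√0.01205 = 223.4 m³/s.
Q_A = 125.4 m³/s vs Q_B = 223.4 m³/s, so channel B carries more.

channel B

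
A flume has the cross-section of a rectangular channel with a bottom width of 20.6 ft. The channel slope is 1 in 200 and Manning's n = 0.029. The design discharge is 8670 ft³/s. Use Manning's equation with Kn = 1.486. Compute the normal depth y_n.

y_n = 29.9 ft

Manning's equation rearranged: A R^(2/3) = nQ / (1.486·√S) = 0.029 × 8670 / (1.486 × √0.005) = 2393.
Try y = 34 ft: A R^(2/3) = 2779 — over.
Try y = 23.4 ft: A R^(2/3) = 1789 — short.
Try y = 29.9 ft: A R^(2/3) = 2394 — matches.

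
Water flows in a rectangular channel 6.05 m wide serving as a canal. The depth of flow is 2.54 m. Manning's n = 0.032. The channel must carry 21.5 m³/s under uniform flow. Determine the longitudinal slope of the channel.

Flow area A = b·y = 6.05 × 2.54 = 15.37 m². Wetted perimeter P = b + 2y = 6.05 + 2×2.54 = 11.13 m.
Hydraulic radius R = A/P = 15.37/11.13 = 1.381 m.
From Manning's equation, S = [nQ / (1 A R^(2/3))]² = [0.032 × 21.5 / (1 × 15.37 × 1.381^(2/3))]² = 0.0013.

S = 0.0013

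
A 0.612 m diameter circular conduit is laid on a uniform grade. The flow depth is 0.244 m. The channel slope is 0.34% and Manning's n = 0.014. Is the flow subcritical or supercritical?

For a circular section of diameter D = 0.612 m at depth y = 0.244 m, the central angle is θ = 2 arccos(1 − 2y/D) = 2.734 rad. Then A = (D²/8)(θ − sin θ) = 0.1094 m² and P = Dθ/2 = 0.8365 m.
Hydraulic radius R = A/P = 0.1094/0.8365 = 0.1308 m.
V = (1/n) R^(2/3) √S = (1/0.014) × 0.1308^(2/3) × √0.0034 = 1.073 m/s. Hydraulic depth D_h = A/T = 0.1094/0.5993 = 0.1825 m.
Froude number Fr = V/√(g·D_h) = 1.073/√(9.81×0.1825) = 0.802, which is less than 1, so the flow is subcritical.

subcritical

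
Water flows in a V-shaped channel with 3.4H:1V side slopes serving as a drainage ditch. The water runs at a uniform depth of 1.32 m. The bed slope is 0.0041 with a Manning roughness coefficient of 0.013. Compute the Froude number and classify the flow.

For a triangular section with side slope z = 3.4: A = zy² = 3.4×1.32² = 5.924 m²; P = 2y√(1+z²) = 2×1.32×3.544 = 9.356 m.
Hydraulic radius R = A/P = 5.924/9.356 = 0.6332 m.
V = (1/n) R^(2/3) √S = (1/0.013) × 0.6332^(2/3) × √0.0041 = 3.632 m/s. Hydraulic depth D_h = A/T = 5.924/8.976 = 0.66 m.
Froude number Fr = V/√(g·D_h) = 3.632/√(9.81×0.66) = 1.43, which is greater than 1, so the flow is supercritical.

supercritical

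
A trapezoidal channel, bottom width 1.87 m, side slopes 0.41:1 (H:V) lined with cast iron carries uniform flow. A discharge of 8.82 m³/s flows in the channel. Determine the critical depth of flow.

At critical depth, Q² T / (g A³) = 1, i.e. A³/T = Q²/g = 8.82²/9.81 = 7.93.
Trying y = 1.38 m: A³/T = 12.65 — over.
Trying y = 0.998 m: A³/T = 4.378 — short.
Trying y = 1.2 m: A³/T = 7.979 — close enough.

y_c = 1.2 m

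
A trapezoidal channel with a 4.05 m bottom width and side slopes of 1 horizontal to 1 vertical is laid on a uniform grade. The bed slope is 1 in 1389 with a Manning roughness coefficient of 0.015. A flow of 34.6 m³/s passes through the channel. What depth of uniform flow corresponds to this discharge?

y_n = 2.38 m

Manning's equation rearranged: A R^(2/3) = nQ / (1·√S) = 0.015 × 34.6 / (√0.0007199) = 19.34.
At y = 2.7 m: A R^(2/3) = 24.51 — too large.
At y = 1.63 m: A R^(2/3) = 9.68 — too small.
At y = 2.38 m: A R^(2/3) = 19.33 — ≈ 19.34.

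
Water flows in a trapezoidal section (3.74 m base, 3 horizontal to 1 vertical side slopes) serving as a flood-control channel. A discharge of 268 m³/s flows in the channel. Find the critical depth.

At critical depth, Q² T / (g A³) = 1, i.e. A³/T = Q²/g = 268²/9.81 = 7322.
Trying y = 4.39 m: A³/T = 13600 — high.
Trying y = 3.37 m: A³/T = 4244 — low.
Trying y = 3.82 m: A³/T = 7343 — close enough.

y_c = 3.82 m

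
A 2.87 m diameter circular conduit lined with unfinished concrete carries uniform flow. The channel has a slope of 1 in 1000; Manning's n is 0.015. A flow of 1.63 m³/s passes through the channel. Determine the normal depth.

Manning's equation rearranged: A R^(2/3) = nQ / (1·√S) = 0.015 × 1.63 / (√0.001) = 0.7732.
Try y = 0.915 m: A R^(2/3) = 1.142 — over.
Try y = 0.537 m: A R^(2/3) = 0.3966 — short.
Try y = 0.749 m: A R^(2/3) = 0.7732 — matches.

y_n = 0.749 m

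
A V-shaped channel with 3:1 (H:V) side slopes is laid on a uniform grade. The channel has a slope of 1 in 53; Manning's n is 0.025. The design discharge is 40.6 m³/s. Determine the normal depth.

y_n = 1.69 m

Manning's equation rearranged: A R^(2/3) = nQ / (1·√S) = 0.025 × 40.6 / (√0.01887) = 7.389.
Try y = 1.96 m: A R^(2/3) = 10.98 — over.
Try y = 1.48 m: A R^(2/3) = 5.191 — short.
Try y = 1.69 m: A R^(2/3) = 7.394 — ≈ 7.389.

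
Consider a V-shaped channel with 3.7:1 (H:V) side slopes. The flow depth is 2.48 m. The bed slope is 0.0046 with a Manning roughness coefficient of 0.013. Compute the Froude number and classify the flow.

supercritical

For a triangular section with side slope z = 3.7: A = zy² = 3.7×2.48² = 22.76 m²; P = 2y√(1+z²) = 2×2.48×3.833 = 19.01 m.
Hydraulic radius R = A/P = 22.76/19.01 = 1.197 m.
V = (1/n) R^(2/3) √S = (1/0.013) × 1.197^(2/3) × √0.0046 = 5.882 m/s. Hydraulic depth D_h = A/T = 22.76/18.35 = 1.24 m.
Froude number Fr = V/√(g·D_h) = 5.882/√(9.81×1.24) = 1.69, which is greater than 1, so the flow is supercritical.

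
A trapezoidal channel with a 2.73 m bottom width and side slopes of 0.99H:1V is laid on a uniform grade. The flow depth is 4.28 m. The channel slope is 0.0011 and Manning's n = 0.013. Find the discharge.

With bottom width b = 2.73 m and side slope z = 0.99: A = (b + zy)y = (2.73 + 0.99×4.28)×4.28 = 29.82 m²; P = b + 2y√(1+z²) = 2.73 + 2×4.28×1.407 = 14.78 m.
Hydraulic radius R = A/P = 29.82/14.78 = 2.018 m.
Manning's equation: Q = (1/n) A R^(2/3) S^(1/2) = (1/0.013) × 29.82 × 2.018^(2/3) × 0.0011^(1/2) = 121 m³/s.

Q = 121 m³/s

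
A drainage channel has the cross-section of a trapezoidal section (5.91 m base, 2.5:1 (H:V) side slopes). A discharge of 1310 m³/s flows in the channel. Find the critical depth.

y_c = 7.82 m

At critical depth, Q² T / (g A³) = 1, i.e. A³/T = Q²/g = 1310²/9.81 = 174900.
Try y = 9.01 m: A³/T = 330000 — over.
Try y = 7.82 m: A³/T = 175300 — matches.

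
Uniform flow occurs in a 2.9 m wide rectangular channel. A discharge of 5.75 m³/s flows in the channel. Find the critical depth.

y_c = 0.737 m

For a rectangular channel, critical depth y_c = (q²/g)^(1/3) where q = Q/b = 5.75/2.9 = 1.983 m²/s.
So y_c = (1.983²/9.81)^(1/3) = 0.737 m.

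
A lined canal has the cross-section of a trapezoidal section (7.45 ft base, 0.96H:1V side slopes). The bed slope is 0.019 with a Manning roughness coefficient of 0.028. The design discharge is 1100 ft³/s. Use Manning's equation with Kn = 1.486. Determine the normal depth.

Manning's equation rearranged: A R^(2/3) = nQ / (1.486·√S) = 0.028 × 1100 / (1.486 × √0.019) = 150.4.
At y = 4.38 ft: A R^(2/3) = 96.66 — short.
At y = 5.54 ft: A R^(2/3) = 150.4 — matches.

y_n = 5.54 ft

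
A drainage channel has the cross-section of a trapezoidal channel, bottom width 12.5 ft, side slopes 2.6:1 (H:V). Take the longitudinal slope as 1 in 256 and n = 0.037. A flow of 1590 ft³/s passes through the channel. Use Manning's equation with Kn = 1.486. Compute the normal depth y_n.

Manning's equation rearranged: A R^(2/3) = nQ / (1.486·√S) = 0.037 × 1590 / (1.486 × √0.003906) = 633.4.
Trying y = 9.03 ft: A R^(2/3) = 971.7 — high.
Trying y = 7.43 ft: A R^(2/3) = 633.5 — close enough.

y_n = 7.43 ft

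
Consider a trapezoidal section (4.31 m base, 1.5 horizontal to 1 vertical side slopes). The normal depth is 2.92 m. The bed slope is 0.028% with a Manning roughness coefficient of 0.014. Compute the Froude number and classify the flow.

subcritical

With bottom width b = 4.31 m and side slope z = 1.5: A = (b + zy)y = (4.31 + 1.5×2.92)×2.92 = 25.37 m²; P = b + 2y√(1+z²) = 4.31 + 2×2.92×1.803 = 14.84 m.
Hydraulic radius R = A/P = 25.37/14.84 = 1.71 m.
V = (1/n) R^(2/3) √S = (1/0.014) × 1.71^(2/3) × √0.00028 = 1.709 m/s. Hydraulic depth D_h = A/T = 25.37/13.07 = 1.941 m.
Froude number Fr = V/√(g·D_h) = 1.709/√(9.81×1.941) = 0.392, which is less than 1, so the flow is subcritical.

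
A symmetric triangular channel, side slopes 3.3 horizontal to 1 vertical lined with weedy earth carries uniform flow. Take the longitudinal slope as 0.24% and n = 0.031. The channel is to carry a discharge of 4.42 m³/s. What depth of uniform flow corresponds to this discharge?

Manning's equation rearranged: A R^(2/3) = nQ / (1·√S) = 0.031 × 4.42 / (√0.0024) = 2.797.
Try y = 1.4 m: A R^(2/3) = 4.952 — too large.
Try y = 0.875 m: A R^(2/3) = 1.414 — too small.
Try y = 1.13 m: A R^(2/3) = 2.797 — close enough.

y_n = 1.13 m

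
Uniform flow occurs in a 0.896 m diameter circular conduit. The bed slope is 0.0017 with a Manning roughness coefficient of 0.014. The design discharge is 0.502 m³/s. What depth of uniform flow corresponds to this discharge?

Manning's equation rearranged: A R^(2/3) = nQ / (1·√S) = 0.014 × 0.502 / (√0.0017) = 0.1705.
Try y = 0.624 m: A R^(2/3) = 0.1934 — too large.
Try y = 0.57 m: A R^(2/3) = 0.1705 — close enough.

y_n = 0.57 m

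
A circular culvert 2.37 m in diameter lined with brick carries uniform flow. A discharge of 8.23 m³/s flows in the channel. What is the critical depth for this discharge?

y_c = 1.32 m

At critical depth, Q² T / (g A³) = 1, i.e. A³/T = Q²/g = 8.23²/9.81 = 6.904.
Trying y = 1.13 m: A³/T = 3.776 — low.
Trying y = 1.59 m: A³/T = 13.99 — high.
Trying y = 1.32 m: A³/T = 6.837 — matches.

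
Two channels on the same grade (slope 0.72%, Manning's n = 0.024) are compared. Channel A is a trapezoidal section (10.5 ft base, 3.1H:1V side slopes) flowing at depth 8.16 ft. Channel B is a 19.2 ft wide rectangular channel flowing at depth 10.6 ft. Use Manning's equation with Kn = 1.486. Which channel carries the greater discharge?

channel A

Channel A: With bottom width b = 10.5 ft and side slope z = 3.1: A = (b + zy)y = (10.5 + 3.1×8.16)×8.16 = 292.1 ft²; P = b + 2y√(1+z²) = 10.5 + 2×8.16×3.257 = 63.66 ft. Hydraulic radius R = A/P = 292.1/63.66 = 4.588 ft. Q_A = (1.486/0.024)·292.1·4.588^(2/3)·√0.0072 = 4237 ft³/s.
Channel B: Flow area A = b·y = 19.2 × 10.6 = 203.5 ft². Wetted perimeter P = b + 2y = 19.2 + 2×10.6 = 40.4 ft. Hydraulic radius R = A/P = 203.5/40.4 = 5.038 ft. Q_B = (1.486/0.024)·203.5·5.038^(2/3)·√0.0072 = 3142 ft³/s.
Q_A = 4237 ft³/s vs Q_B = 3142 ft³/s, so channel A carries more.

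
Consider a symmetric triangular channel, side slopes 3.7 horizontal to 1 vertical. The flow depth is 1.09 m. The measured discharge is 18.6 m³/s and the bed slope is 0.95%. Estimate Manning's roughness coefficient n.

For a triangular section with side slope z = 3.7: A = zy² = 3.7×1.09² = 4.396 m²; P = 2y√(1+z²) = 2×1.09×3.833 = 8.355 m.
Hydraulic radius R = A/P = 4.396/8.355 = 0.5261 m.
Rearranging Manning's equation: n = (1/Q) A R^(2/3) S^(1/2) = (1/18.6) × 4.396 × 0.5261^(2/3) × √0.0095 = 0.015.

n = 0.015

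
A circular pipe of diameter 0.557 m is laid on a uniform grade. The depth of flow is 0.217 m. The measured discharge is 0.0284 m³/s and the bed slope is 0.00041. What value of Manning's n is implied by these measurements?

For a circular section of diameter D = 0.557 m at depth y = 0.217 m, the central angle is θ = 2 arccos(1 − 2y/D) = 2.696 rad. Then A = (D²/8)(θ − sin θ) = 0.08786 m² and P = Dθ/2 = 0.7509 m.
Hydraulic radius R = A/P = 0.08786/0.7509 = 0.117 m.
Rearranging Manning's equation: n = (1/Q) A R^(2/3) S^(1/2) = (1/0.0284) × 0.08786 × 0.117^(2/3) × √0.00041 = 0.015.

n = 0.015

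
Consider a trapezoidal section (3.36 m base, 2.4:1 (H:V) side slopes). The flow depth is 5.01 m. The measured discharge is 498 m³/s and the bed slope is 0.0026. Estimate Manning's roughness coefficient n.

n = 0.015

With bottom width b = 3.36 m and side slope z = 2.4: A = (b + zy)y = (3.36 + 2.4×5.01)×5.01 = 77.07 m²; P = b + 2y√(1+z²) = 3.36 + 2×5.01×2.6 = 29.41 m.
Hydraulic radius R = A/P = 77.07/29.41 = 2.62 m.
Rearranging Manning's equation: n = (1/Q) A R^(2/3) S^(1/2) = (1/498) × 77.07 × 2.62^(2/3) × √0.0026 = 0.015.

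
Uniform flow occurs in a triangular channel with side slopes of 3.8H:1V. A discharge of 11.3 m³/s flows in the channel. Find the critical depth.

y_c = 1.13 m

At critical depth, Q² T / (g A³) = 1, i.e. A³/T = Q²/g = 11.3²/9.81 = 13.02.
At y = 1.35 m: A³/T = 32.37 — over.
At y = 1.13 m: A³/T = 13.3 — matches.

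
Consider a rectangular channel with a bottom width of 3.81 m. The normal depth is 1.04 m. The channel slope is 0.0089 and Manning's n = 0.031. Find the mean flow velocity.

V = 2.34 m/s

Flow area A = b·y = 3.81 × 1.04 = 3.962 m². Wetted perimeter P = b + 2y = 3.81 + 2×1.04 = 5.89 m.
Hydraulic radius R = A/P = 3.962/5.89 = 0.6727 m.
From Manning's equation, V = (1/n) R^(2/3) S^(1/2) = (1/0.031) × 0.6727^(2/3) × 0.0089^(1/2) = 2.34 m/s.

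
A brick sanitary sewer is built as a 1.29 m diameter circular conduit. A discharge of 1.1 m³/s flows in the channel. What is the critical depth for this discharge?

At critical depth, Q² T / (g A³) = 1, i.e. A³/T = Q²/g = 1.1²/9.81 = 0.1233.
At y = 0.468 m: A³/T = 0.06323 — short.
At y = 0.615 m: A³/T = 0.1803 — over.
At y = 0.557 m: A³/T = 0.1234 — close enough.

y_c = 0.557 m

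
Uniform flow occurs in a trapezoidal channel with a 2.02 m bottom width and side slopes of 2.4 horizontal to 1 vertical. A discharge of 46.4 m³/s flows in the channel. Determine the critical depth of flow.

y_c = 2 m

At critical depth, Q² T / (g A³) = 1, i.e. A³/T = Q²/g = 46.4²/9.81 = 219.5.
At y = 2.54 m: A³/T = 616.4 — high.
At y = 1.48 m: A³/T = 61.47 — low.
At y = 2 m: A³/T = 218.4 — close enough.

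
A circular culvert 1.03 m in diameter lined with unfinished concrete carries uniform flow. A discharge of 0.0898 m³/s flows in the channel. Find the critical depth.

At critical depth, Q² T / (g A³) = 1, i.e. A³/T = Q²/g = 0.0898²/9.81 = 0.000822.
Trying y = 0.188 m: A³/T = 0.001416 — over.
Trying y = 0.12 m: A³/T = 0.0002415 — short.
Trying y = 0.164 m: A³/T = 0.0008278 — ≈ 0.000822.

y_c = 0.164 m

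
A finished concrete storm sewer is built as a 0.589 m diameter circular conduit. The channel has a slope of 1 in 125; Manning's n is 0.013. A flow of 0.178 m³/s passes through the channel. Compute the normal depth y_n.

Manning's equation rearranged: A R^(2/3) = nQ / (1·√S) = 0.013 × 0.178 / (√0.008) = 0.02587.
Trying y = 0.263 m: A R^(2/3) = 0.03122 — too large.
Trying y = 0.237 m: A R^(2/3) = 0.02588 — close enough.

y_n = 0.237 m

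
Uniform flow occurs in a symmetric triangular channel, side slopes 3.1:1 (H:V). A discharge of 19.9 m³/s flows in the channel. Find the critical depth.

y_c = 1.53 m

At critical depth, Q² T / (g A³) = 1, i.e. A³/T = Q²/g = 19.9²/9.81 = 40.37.
At y = 1.93 m: A³/T = 128.7 — high.
At y = 1.22 m: A³/T = 12.99 — low.
At y = 1.53 m: A³/T = 40.29 — matches.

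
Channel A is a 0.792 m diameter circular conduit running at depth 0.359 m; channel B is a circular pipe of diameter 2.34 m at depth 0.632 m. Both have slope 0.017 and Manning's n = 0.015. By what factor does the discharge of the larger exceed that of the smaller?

Channel A: For a circular section of diameter D = 0.792 m at depth y = 0.359 m, the central angle is θ = 2 arccos(1 − 2y/D) = 2.954 rad. Then A = (D²/8)(θ − sin θ) = 0.2171 m² and P = Dθ/2 = 1.17 m. Hydraulic radius R = A/P = 0.2171/1.17 = 0.1855 m. Q_A = (1/0.015)·0.2171·0.1855^(2/3)·√0.017 = 0.6138 m³/s.
Channel B: For a circular section of diameter D = 2.34 m at depth y = 0.632 m, the central angle is θ = 2 arccos(1 − 2y/D) = 2.186 rad. Then A = (D²/8)(θ − sin θ) = 0.9372 m² and P = Dθ/2 = 2.558 m. Hydraulic radius R = A/P = 0.9372/2.558 = 0.3664 m. Q_B = (1/0.015)·0.9372·0.3664^(2/3)·√0.017 = 4.172 m³/s.
The larger discharge is 4.172 m³/s and the smaller is 0.6138 m³/s; the ratio is 6.8.

6.8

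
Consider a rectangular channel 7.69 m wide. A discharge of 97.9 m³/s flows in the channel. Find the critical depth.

For a rectangular channel, critical depth y_c = (q²/g)^(1/3) where q = Q/b = 97.9/7.69 = 12.73 m²/s.
So y_c = (12.73²/9.81)^(1/3) = 2.55 m.

y_c = 2.55 m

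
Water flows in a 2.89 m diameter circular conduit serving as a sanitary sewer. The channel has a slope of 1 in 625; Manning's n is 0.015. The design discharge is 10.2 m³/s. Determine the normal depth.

y_n = 1.82 m

Manning's equation rearranged: A R^(2/3) = nQ / (1·√S) = 0.015 × 10.2 / (√0.0016) = 3.825.
Try y = 1.63 m: A R^(2/3) = 3.221 — too small.
Try y = 1.82 m: A R^(2/3) = 3.816 — ≈ 3.825.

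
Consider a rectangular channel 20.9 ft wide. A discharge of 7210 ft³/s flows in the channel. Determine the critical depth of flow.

y_c = 15.5 ft

For a rectangular channel, critical depth y_c = (q²/g)^(1/3) where q = Q/b = 7210/20.9 = 345 ft²/s.
So y_c = (345²/32.2)^(1/3) = 15.5 ft.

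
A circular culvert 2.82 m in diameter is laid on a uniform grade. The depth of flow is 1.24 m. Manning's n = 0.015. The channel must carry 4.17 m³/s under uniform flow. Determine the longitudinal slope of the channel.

S = 0.001

For a circular section of diameter D = 2.82 m at depth y = 1.24 m, the central angle is θ = 2 arccos(1 − 2y/D) = 2.9 rad. Then A = (D²/8)(θ − sin θ) = 2.645 m² and P = Dθ/2 = 4.089 m.
Hydraulic radius R = A/P = 2.645/4.089 = 0.6468 m.
From Manning's equation, S = [nQ / (1 A R^(2/3))]² = [0.015 × 4.17 / (1 × 2.645 × 0.6468^(2/3))]² = 0.001.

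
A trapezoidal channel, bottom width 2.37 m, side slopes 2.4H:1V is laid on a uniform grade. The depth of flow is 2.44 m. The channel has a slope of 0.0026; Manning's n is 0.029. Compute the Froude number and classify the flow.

With bottom width b = 2.37 m and side slope z = 2.4: A = (b + zy)y = (2.37 + 2.4×2.44)×2.44 = 20.07 m²; P = b + 2y√(1+z²) = 2.37 + 2×2.44×2.6 = 15.06 m.
Hydraulic radius R = A/P = 20.07/15.06 = 1.333 m.
V = (1/n) R^(2/3) √S = (1/0.029) × 1.333^(2/3) × √0.0026 = 2.13 m/s. Hydraulic depth D_h = A/T = 20.07/14.08 = 1.425 m.
Froude number Fr = V/√(g·D_h) = 2.13/√(9.81×1.425) = 0.57, which is less than 1, so the flow is subcritical.

subcritical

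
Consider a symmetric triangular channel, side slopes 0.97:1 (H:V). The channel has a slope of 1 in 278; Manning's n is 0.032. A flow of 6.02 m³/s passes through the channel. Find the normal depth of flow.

Manning's equation rearranged: A R^(2/3) = nQ / (1·√S) = 0.032 × 6.02 / (√0.003597) = 3.212.
Try y = 1.43 m: A R^(2/3) = 1.246 — low.
Try y = 2.27 m: A R^(2/3) = 4.272 — high.
Try y = 2.04 m: A R^(2/3) = 3.213 — ≈ 3.212.

y_n = 2.04 m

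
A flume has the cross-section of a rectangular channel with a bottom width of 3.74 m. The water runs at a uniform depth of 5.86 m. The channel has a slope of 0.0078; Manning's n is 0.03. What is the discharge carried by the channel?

Flow area A = b·y = 3.74 × 5.86 = 21.92 m². Wetted perimeter P = b + 2y = 3.74 + 2×5.86 = 15.46 m.
Hydraulic radius R = A/P = 21.92/15.46 = 1.418 m.
Manning's equation: Q = (1/n) A R^(2/3) S^(1/2) = (1/0.03) × 21.92 × 1.418^(2/3) × 0.0078^(1/2) = 81.4 m³/s.

Q = 81.4 m³/s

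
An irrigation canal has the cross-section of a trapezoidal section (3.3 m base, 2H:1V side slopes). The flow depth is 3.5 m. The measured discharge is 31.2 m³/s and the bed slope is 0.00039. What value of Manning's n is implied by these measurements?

n = 0.035

With bottom width b = 3.3 m and side slope z = 2: A = (b + zy)y = (3.3 + 2×3.5)×3.5 = 36.05 m²; P = b + 2y√(1+z²) = 3.3 + 2×3.5×2.236 = 18.95 m.
Hydraulic radius R = A/P = 36.05/18.95 = 1.902 m.
Rearranging Manning's equation: n = (1/Q) A R^(2/3) S^(1/2) = (1/31.2) × 36.05 × 1.902^(2/3) × √0.00039 = 0.035.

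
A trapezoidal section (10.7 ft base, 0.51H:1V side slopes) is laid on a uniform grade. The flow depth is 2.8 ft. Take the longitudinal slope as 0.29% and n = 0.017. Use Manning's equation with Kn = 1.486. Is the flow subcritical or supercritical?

With bottom width b = 10.7 ft and side slope z = 0.51: A = (b + zy)y = (10.7 + 0.51×2.8)×2.8 = 33.96 ft²; P = b + 2y√(1+z²) = 10.7 + 2×2.8×1.123 = 16.99 ft.
Hydraulic radius R = A/P = 33.96/16.99 = 1.999 ft.
V = (1.486/n) R^(2/3) √S = (1.486/0.017) × 1.999^(2/3) × √0.0029 = 7.47 ft/s. Hydraulic depth D_h = A/T = 33.96/13.56 = 2.505 ft.
Froude number Fr = V/√(g·D_h) = 7.47/√(32.2×2.505) = 0.832, which is less than 1, so the flow is subcritical.

subcritical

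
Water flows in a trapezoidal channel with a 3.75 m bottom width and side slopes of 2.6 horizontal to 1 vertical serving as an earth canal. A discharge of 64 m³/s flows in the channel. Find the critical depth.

y_c = 2.01 m

At critical depth, Q² T / (g A³) = 1, i.e. A³/T = Q²/g = 64²/9.81 = 417.5.
At y = 1.53 m: A³/T = 141.2 — low.
At y = 2.01 m: A³/T = 413.5 — ≈ 417.5.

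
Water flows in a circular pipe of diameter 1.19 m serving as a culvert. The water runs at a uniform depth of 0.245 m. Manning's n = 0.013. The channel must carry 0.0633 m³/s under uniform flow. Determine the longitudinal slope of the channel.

For a circular section of diameter D = 1.19 m at depth y = 0.245 m, the central angle is θ = 2 arccos(1 − 2y/D) = 1.884 rad. Then A = (D²/8)(θ − sin θ) = 0.1651 m² and P = Dθ/2 = 1.121 m.
Hydraulic radius R = A/P = 0.1651/1.121 = 0.1473 m.
From Manning's equation, S = [nQ / (1 A R^(2/3))]² = [0.013 × 0.0633 / (1 × 0.1651 × 0.1473^(2/3))]² = 0.00032.

S = 0.00032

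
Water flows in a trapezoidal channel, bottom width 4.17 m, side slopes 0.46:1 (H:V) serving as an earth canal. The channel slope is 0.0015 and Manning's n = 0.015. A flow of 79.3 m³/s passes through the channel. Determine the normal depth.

Manning's equation rearranged: A R^(2/3) = nQ / (1·√S) = 0.015 × 79.3 / (√0.0015) = 30.71.
Trying y = 4.3 m: A R^(2/3) = 41.1 — too large.
Trying y = 2.94 m: A R^(2/3) = 21.52 — too small.
Trying y = 3.63 m: A R^(2/3) = 30.7 — close enough.

y_n = 3.63 m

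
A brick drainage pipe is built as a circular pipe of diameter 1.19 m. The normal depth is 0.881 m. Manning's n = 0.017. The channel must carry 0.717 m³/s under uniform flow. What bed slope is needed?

S = 0.00075

For a circular section of diameter D = 1.19 m at depth y = 0.881 m, the central angle is θ = 2 arccos(1 − 2y/D) = 4.144 rad. Then A = (D²/8)(θ − sin θ) = 0.8828 m² and P = Dθ/2 = 2.466 m.
Hydraulic radius R = A/P = 0.8828/2.466 = 0.358 m.
From Manning's equation, S = [nQ / (1 A R^(2/3))]² = [0.017 × 0.717 / (1 × 0.8828 × 0.358^(2/3))]² = 0.00075.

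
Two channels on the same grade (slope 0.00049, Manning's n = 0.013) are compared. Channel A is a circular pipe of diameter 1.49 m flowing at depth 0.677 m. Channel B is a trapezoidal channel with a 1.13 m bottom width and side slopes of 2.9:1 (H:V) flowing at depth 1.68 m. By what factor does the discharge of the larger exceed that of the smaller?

Channel A: For a circular section of diameter D = 1.49 m at depth y = 0.677 m, the central angle is θ = 2 arccos(1 − 2y/D) = 2.959 rad. Then A = (D²/8)(θ − sin θ) = 0.7707 m² and P = Dθ/2 = 2.204 m. Hydraulic radius R = A/P = 0.7707/2.204 = 0.3496 m. Q_A = (1/0.013)·0.7707·0.3496^(2/3)·√0.00049 = 0.6512 m³/s.
Channel B: With bottom width b = 1.13 m and side slope z = 2.9: A = (b + zy)y = (1.13 + 2.9×1.68)×1.68 = 10.08 m²; P = b + 2y√(1+z²) = 1.13 + 2×1.68×3.068 = 11.44 m. Hydraulic radius R = A/P = 10.08/11.44 = 0.8816 m. Q_B = (1/0.013)·10.08·0.8816^(2/3)·√0.00049 = 15.79 m³/s.
The larger discharge is 15.79 m³/s and the smaller is 0.6512 m³/s; the ratio is 24.2.

24.2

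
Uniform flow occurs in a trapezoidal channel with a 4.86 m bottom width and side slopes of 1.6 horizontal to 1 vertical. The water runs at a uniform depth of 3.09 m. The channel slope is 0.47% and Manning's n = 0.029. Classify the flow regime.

With bottom width b = 4.86 m and side slope z = 1.6: A = (b + zy)y = (4.86 + 1.6×3.09)×3.09 = 30.29 m²; P = b + 2y√(1+z²) = 4.86 + 2×3.09×1.887 = 16.52 m.
Hydraulic radius R = A/P = 30.29/16.52 = 1.834 m.
V = (1/n) R^(2/3) √S = (1/0.029) × 1.834^(2/3) × √0.0047 = 3.542 m/s. Hydraulic depth D_h = A/T = 30.29/14.75 = 2.054 m.
Froude number Fr = V/√(g·D_h) = 3.542/√(9.81×2.054) = 0.789, which is less than 1, so the flow is subcritical.

subcritical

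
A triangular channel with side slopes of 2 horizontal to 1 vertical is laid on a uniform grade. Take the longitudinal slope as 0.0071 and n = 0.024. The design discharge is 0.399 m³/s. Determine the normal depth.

y_n = 0.417 m

Manning's equation rearranged: A R^(2/3) = nQ / (1·√S) = 0.024 × 0.399 / (√0.0071) = 0.1136.
At y = 0.456 m: A R^(2/3) = 0.1441 — high.
At y = 0.291 m: A R^(2/3) = 0.04349 — low.
At y = 0.417 m: A R^(2/3) = 0.1135 — matches.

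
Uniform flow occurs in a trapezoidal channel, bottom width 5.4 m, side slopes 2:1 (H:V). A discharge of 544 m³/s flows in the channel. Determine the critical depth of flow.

At critical depth, Q² T / (g A³) = 1, i.e. A³/T = Q²/g = 544²/9.81 = 30170.
Trying y = 6.59 m: A³/T = 57800 — high.
Trying y = 4.19 m: A³/T = 8686 — low.
Trying y = 5.66 m: A³/T = 30230 — ≈ 30170.

y_c = 5.66 m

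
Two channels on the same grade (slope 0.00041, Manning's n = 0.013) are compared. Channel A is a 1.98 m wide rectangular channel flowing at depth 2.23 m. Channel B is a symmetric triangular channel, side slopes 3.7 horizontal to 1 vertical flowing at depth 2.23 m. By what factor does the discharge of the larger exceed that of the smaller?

5.63

Channel A: Flow area A = b·y = 1.98 × 2.23 = 4.415 m². Wetted perimeter P = b + 2y = 1.98 + 2×2.23 = 6.44 m. Hydraulic radius R = A/P = 4.415/6.44 = 0.6856 m. Q_A = (1/0.013)·4.415·0.6856^(2/3)·√0.00041 = 5.347 m³/s.
Channel B: For a triangular section with side slope z = 3.7: A = zy² = 3.7×2.23² = 18.4 m²; P = 2y√(1+z²) = 2×2.23×3.833 = 17.09 m. Hydraulic radius R = A/P = 18.4/17.09 = 1.076 m. Q_B = (1/0.013)·18.4·1.076^(2/3)·√0.00041 = 30.1 m³/s.
The larger discharge is 30.1 m³/s and the smaller is 5.347 m³/s; the ratio is 5.63.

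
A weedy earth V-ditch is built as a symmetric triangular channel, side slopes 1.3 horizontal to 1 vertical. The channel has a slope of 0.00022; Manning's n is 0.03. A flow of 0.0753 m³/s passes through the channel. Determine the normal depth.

y_n = 0.564 m

Manning's equation rearranged: A R^(2/3) = nQ / (1·√S) = 0.03 × 0.0753 / (√0.00022) = 0.1523.
At y = 0.637 m: A R^(2/3) = 0.2107 — too large.
At y = 0.436 m: A R^(2/3) = 0.07667 — too small.
At y = 0.564 m: A R^(2/3) = 0.1523 — matches.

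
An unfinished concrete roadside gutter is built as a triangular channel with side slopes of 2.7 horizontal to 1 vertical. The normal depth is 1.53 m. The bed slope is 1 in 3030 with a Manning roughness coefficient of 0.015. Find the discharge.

Q = 6.13 m³/s

For a triangular section with side slope z = 2.7: A = zy² = 2.7×1.53² = 6.32 m²; P = 2y√(1+z²) = 2×1.53×2.879 = 8.81 m.
Hydraulic radius R = A/P = 6.32/8.81 = 0.7174 m.
Manning's equation: Q = (1/n) A R^(2/3) S^(1/2) = (1/0.015) × 6.32 × 0.7174^(2/3) × 0.00033^(1/2) = 6.13 m³/s.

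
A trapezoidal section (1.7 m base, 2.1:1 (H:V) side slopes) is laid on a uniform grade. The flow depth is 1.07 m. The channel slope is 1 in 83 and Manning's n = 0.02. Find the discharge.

Q = 17.1 m³/s

With bottom width b = 1.7 m and side slope z = 2.1: A = (b + zy)y = (1.7 + 2.1×1.07)×1.07 = 4.223 m²; P = b + 2y√(1+z²) = 1.7 + 2×1.07×2.326 = 6.678 m.
Hydraulic radius R = A/P = 4.223/6.678 = 0.6325 m.
Manning's equation: Q = (1/n) A R^(2/3) S^(1/2) = (1/0.02) × 4.223 × 0.6325^(2/3) × 0.01205^(1/2) = 17.1 m³/s.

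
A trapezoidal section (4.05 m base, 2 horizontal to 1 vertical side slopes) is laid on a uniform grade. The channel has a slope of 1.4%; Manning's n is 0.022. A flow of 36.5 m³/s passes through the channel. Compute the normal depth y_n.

y_n = 1.2 m

Manning's equation rearranged: A R^(2/3) = nQ / (1·√S) = 0.022 × 36.5 / (√0.014) = 6.787.
Try y = 1.49 m: A R^(2/3) = 10.32 — high.
Try y = 0.929 m: A R^(2/3) = 4.198 — low.
Try y = 1.2 m: A R^(2/3) = 6.792 — matches.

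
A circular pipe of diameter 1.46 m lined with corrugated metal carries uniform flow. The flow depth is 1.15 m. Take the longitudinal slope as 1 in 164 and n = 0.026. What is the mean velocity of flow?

V = 1.75 m/s

For a circular section of diameter D = 1.46 m at depth y = 1.15 m, the central angle is θ = 2 arccos(1 − 2y/D) = 4.368 rad. Then A = (D²/8)(θ − sin θ) = 1.415 m² and P = Dθ/2 = 3.188 m.
Hydraulic radius R = A/P = 1.415/3.188 = 0.4437 m.
From Manning's equation, V = (1/n) R^(2/3) S^(1/2) = (1/0.026) × 0.4437^(2/3) × 0.006098^(1/2) = 1.75 m/s.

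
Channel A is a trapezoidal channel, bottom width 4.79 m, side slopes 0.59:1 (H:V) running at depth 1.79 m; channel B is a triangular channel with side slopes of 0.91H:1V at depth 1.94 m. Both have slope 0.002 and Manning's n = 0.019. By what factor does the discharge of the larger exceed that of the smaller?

4.51

Channel A: With bottom width b = 4.79 m and side slope z = 0.59: A = (b + zy)y = (4.79 + 0.59×1.79)×1.79 = 10.46 m²; P = b + 2y√(1+z²) = 4.79 + 2×1.79×1.161 = 8.947 m. Hydraulic radius R = A/P = 10.46/8.947 = 1.17 m. Q_A = (1/0.019)·10.46·1.17^(2/3)·√0.002 = 27.34 m³/s.
Channel B: For a triangular section with side slope z = 0.91: A = zy² = 0.91×1.94² = 3.425 m²; P = 2y√(1+z²) = 2×1.94×1.352 = 5.246 m. Hydraulic radius R = A/P = 3.425/5.246 = 0.6528 m. Q_B = (1/0.019)·3.425·0.6528^(2/3)·√0.002 = 6.067 m³/s.
The larger discharge is 27.34 m³/s and the smaller is 6.067 m³/s; the ratio is 4.51.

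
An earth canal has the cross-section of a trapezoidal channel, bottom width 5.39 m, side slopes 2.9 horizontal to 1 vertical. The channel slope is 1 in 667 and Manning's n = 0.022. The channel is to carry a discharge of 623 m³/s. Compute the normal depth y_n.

Manning's equation rearranged: A R^(2/3) = nQ / (1·√S) = 0.022 × 623 / (√0.001499) = 354.
At y = 7.68 m: A R^(2/3) = 539.4 — too large.
At y = 5.07 m: A R^(2/3) = 202 — too small.
At y = 6.44 m: A R^(2/3) = 354 — matches.

y_n = 6.44 m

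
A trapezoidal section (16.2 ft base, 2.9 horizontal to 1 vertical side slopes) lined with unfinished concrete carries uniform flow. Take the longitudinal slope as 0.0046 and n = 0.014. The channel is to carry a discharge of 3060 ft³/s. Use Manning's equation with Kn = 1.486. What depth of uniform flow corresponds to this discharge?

y_n = 5.59 ft

Manning's equation rearranged: A R^(2/3) = nQ / (1.486·√S) = 0.014 × 3060 / (1.486 × √0.0046) = 425.1.
At y = 4.74 ft: A R^(2/3) = 304 — short.
At y = 6.28 ft: A R^(2/3) = 539.9 — over.
At y = 5.59 ft: A R^(2/3) = 424.6 — ≈ 425.1.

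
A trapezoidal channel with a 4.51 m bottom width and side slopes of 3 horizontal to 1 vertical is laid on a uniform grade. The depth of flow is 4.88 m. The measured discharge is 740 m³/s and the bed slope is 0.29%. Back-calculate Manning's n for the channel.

With bottom width b = 4.51 m and side slope z = 3: A = (b + zy)y = (4.51 + 3×4.88)×4.88 = 93.45 m²; P = b + 2y√(1+z²) = 4.51 + 2×4.88×3.162 = 35.37 m.
Hydraulic radius R = A/P = 93.45/35.37 = 2.642 m.
Rearranging Manning's equation: n = (1/Q) A R^(2/3) S^(1/2) = (1/740) × 93.45 × 2.642^(2/3) × √0.0029 = 0.013.

n = 0.013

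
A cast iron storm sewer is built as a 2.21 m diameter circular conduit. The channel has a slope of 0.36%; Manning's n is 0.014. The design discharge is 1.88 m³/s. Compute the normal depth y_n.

Manning's equation rearranged: A R^(2/3) = nQ / (1·√S) = 0.014 × 1.88 / (√0.0036) = 0.4387.
Try y = 0.498 m: A R^(2/3) = 0.2876 — short.
Try y = 0.616 m: A R^(2/3) = 0.4384 — matches.

y_n = 0.616 m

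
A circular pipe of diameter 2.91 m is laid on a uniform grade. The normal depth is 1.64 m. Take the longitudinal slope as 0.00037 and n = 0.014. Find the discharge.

Q = 4.5 m³/s

For a circular section of diameter D = 2.91 m at depth y = 1.64 m, the central angle is θ = 2 arccos(1 − 2y/D) = 3.397 rad. Then A = (D²/8)(θ − sin θ) = 3.862 m² and P = Dθ/2 = 4.942 m.
Hydraulic radius R = A/P = 3.862/4.942 = 0.7815 m.
Manning's equation: Q = (1/n) A R^(2/3) S^(1/2) = (1/0.014) × 3.862 × 0.7815^(2/3) × 0.00037^(1/2) = 4.5 m³/s.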